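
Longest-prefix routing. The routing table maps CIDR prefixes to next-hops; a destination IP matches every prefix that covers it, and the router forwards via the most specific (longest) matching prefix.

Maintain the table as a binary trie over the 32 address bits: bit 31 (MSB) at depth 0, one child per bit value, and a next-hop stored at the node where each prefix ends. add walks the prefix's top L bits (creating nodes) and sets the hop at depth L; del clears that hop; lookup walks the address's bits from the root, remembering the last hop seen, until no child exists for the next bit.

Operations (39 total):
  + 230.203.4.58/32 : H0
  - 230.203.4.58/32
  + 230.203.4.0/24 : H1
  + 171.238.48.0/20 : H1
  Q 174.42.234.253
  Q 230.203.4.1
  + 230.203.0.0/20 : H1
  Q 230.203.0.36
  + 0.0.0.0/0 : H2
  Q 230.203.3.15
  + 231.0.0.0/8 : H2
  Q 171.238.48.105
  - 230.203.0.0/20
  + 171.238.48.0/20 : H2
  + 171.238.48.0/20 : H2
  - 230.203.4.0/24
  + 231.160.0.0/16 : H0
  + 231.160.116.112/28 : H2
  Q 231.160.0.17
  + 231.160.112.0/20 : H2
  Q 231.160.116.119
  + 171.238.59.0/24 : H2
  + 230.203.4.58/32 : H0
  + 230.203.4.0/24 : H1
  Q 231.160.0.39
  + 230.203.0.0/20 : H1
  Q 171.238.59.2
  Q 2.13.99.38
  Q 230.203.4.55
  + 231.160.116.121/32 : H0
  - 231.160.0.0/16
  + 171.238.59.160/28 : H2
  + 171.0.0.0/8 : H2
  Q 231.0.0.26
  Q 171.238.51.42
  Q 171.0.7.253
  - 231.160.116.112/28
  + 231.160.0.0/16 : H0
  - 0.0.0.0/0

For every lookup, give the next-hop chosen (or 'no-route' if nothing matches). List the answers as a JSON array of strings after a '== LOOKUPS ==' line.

Trace:
  + 230.203.4.58/32 (H0) depth=32
  del 230.203.4.58/32 (clear depth 32)
  + 230.203.4.0/24 (H1) depth=24
  + 171.238.48.0/20 (H1) depth=20
  ? 174.42.234.253  path d0:-→d1:-→d2:-→d3:-→d4:-→d5:-  best=no-route
  ? 230.203.4.1  path d0:-→d1:-→d2:-→d3:-→d4:-→d5:-→d6:-→d7:-→d8:-→d9:-→d10:-→d11:-→d12:-→d13:-→d14:-→d15:-→d16:-→d17:-→d18:-→d19:-→d20:-→d21:-→d22:-→d23:-→d24:H1→d25:-→d26:-  best=H1
  + 230.203.0.0/20 (H1) depth=20
  ? 230.203.0.36  path d0:-→d1:-→d2:-→d3:-→d4:-→d5:-→d6:-→d7:-→d8:-→d9:-→d10:-→d11:-→d12:-→d13:-→d14:-→d15:-→d16:-→d17:-→d18:-→d19:-→d20:H1→d21:-  best=H1
  + 0.0.0.0/0 (H2) depth=0
  ? 230.203.3.15  path d0:H2→d1:-→d2:-→d3:-→d4:-→d5:-→d6:-→d7:-→d8:-→d9:-→d10:-→d11:-→d12:-→d13:-→d14:-→d15:-→d16:-→d17:-→d18:-→d19:-→d20:H1→d21:-  best=H1
  + 231.0.0.0/8 (H2) depth=8
  ? 171.238.48.105  path d0:H2→d1:-→d2:-→d3:-→d4:-→d5:-→d6:-→d7:-→d8:-→d9:-→d10:-→d11:-→d12:-→d13:-→d14:-→d15:-→d16:-→d17:-→d18:-→d19:-→d20:H1  best=H1
  del 230.203.0.0/20 (clear depth 20)
  + 171.238.48.0/20 (H2) depth=20
  + 171.238.48.0/20 (H2) depth=20
  del 230.203.4.0/24 (clear depth 24)
  + 231.160.0.0/16 (H0) depth=16
  + 231.160.116.112/28 (H2) depth=28
  ? 231.160.0.17  path d0:H2→d1:-→d2:-→d3:-→d4:-→d5:-→d6:-→d7:-→d8:H2→d9:-→d10:-→d11:-→d12:-→d13:-→d14:-→d15:-→d16:H0→d17:-  best=H0
  + 231.160.112.0/20 (H2) depth=20
  ? 231.160.116.119  path d0:H2→d1:-→d2:-→d3:-→d4:-→d5:-→d6:-→d7:-→d8:H2→d9:-→d10:-→d11:-→d12:-→d13:-→d14:-→d15:-→d16:H0→d17:-→d18:-→d19:-→d20:H2→d21:-→d22:-→d23:-→d24:-→d25:-→d26:-→d27:-→d28:H2  best=H2
  + 171.238.59.0/24 (H2) depth=24
  + 230.203.4.58/32 (H0) depth=32
  + 230.203.4.0/24 (H1) depth=24
  ? 231.160.0.39  path d0:H2→d1:-→d2:-→d3:-→d4:-→d5:-→d6:-→d7:-→d8:H2→d9:-→d10:-→d11:-→d12:-→d13:-→d14:-→d15:-→d16:H0→d17:-  best=H0
  + 230.203.0.0/20 (H1) depth=20
  ? 171.238.59.2  path d0:H2→d1:-→d2:-→d3:-→d4:-→d5:-→d6:-→d7:-→d8:-→d9:-→d10:-→d11:-→d12:-→d13:-→d14:-→d15:-→d16:-→d17:-→d18:-→d19:-→d20:H2→d21:-→d22:-→d23:-→d24:H2  best=H2
  ? 2.13.99.38  path d0:H2  best=H2
  ? 230.203.4.55  path d0:H2→d1:-→d2:-→d3:-→d4:-→d5:-→d6:-→d7:-→d8:-→d9:-→d10:-→d11:-→d12:-→d13:-→d14:-→d15:-→d16:-→d17:-→d18:-→d19:-→d20:H1→d21:-→d22:-→d23:-→d24:H1→d25:-→d26:-→d27:-→d28:-  best=H1
  + 231.160.116.121/32 (H0) depth=32
  del 231.160.0.0/16 (clear depth 16)
  + 171.238.59.160/28 (H2) depth=28
  + 171.0.0.0/8 (H2) depth=8
  ? 231.0.0.26  path d0:H2→d1:-→d2:-→d3:-→d4:-→d5:-→d6:-→d7:-→d8:H2  best=H2
  ? 171.238.51.42  path d0:H2→d1:-→d2:-→d3:-→d4:-→d5:-→d6:-→d7:-→d8:H2→d9:-→d10:-→d11:-→d12:-→d13:-→d14:-→d15:-→d16:-→d17:-→d18:-→d19:-→d20:H2  best=H2
  ? 171.0.7.253  path d0:H2→d1:-→d2:-→d3:-→d4:-→d5:-→d6:-→d7:-→d8:H2  best=H2
  del 231.160.116.112/28 (clear depth 28)
  + 231.160.0.0/16 (H0) depth=16
  del 0.0.0.0/0 (clear depth 0)

== LOOKUPS ==
["no-route","H1","H1","H1","H1","H0","H2","H0","H2","H2","H1","H2","H2","H2"]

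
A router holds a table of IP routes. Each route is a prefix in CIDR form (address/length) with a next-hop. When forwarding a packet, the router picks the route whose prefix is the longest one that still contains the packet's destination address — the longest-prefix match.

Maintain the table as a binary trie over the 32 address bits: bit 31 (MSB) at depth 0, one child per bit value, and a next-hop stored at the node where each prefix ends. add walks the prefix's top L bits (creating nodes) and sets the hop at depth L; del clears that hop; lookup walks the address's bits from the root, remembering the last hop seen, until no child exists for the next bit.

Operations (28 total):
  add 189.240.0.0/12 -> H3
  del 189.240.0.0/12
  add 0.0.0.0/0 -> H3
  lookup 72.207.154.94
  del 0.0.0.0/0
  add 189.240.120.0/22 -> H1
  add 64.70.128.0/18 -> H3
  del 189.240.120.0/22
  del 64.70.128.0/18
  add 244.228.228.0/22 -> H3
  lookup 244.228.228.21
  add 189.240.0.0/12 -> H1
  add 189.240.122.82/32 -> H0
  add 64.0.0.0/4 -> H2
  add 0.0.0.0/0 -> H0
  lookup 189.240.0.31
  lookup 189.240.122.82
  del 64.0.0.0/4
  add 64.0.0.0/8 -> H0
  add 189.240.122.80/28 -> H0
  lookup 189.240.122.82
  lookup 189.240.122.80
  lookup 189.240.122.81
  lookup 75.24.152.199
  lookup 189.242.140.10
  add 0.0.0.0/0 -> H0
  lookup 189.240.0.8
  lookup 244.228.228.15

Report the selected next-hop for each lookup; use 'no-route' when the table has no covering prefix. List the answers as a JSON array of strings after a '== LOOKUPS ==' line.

Process each operation:
  add 189.240.0.0/12 -> H3 at depth 12
  - 189.240.0.0/12 clear@12
  add 0.0.0.0/0 -> H3 at depth 0
  ? 72.207.154.94  path d0:H3  best=H3
  - 0.0.0.0/0 clear@0
  add 189.240.120.0/22 -> H1 at depth 22
  add 64.70.128.0/18 -> H3 at depth 18
  - 189.240.120.0/22 clear@22
  - 64.70.128.0/18 clear@18
  add 244.228.228.0/22 -> H3 at depth 22
  ? 244.228.228.21  path d0:-→d1:-→d2:-→d3:-→d4:-→d5:-→d6:-→d7:-→d8:-→d9:-→d10:-→d11:-→d12:-→d13:-→d14:-→d15:-→d16:-→d17:-→d18:-→d19:-→d20:-→d21:-→d22:H3  best=H3
  add 189.240.0.0/12 -> H1 at depth 12
  add 189.240.122.82/32 -> H0 at depth 32
  add 64.0.0.0/4 -> H2 at depth 4
  add 0.0.0.0/0 -> H0 at depth 0
  ? 189.240.0.31  path d0:H0→d1:-→d2:-→d3:-→d4:-→d5:-→d6:-→d7:-→d8:-→d9:-→d10:-→d11:-→d12:H1→d13:-→d14:-→d15:-→d16:-→d17:-  best=H1
  ? 189.240.122.82  path d0:H0→d1:-→d2:-→d3:-→d4:-→d5:-→d6:-→d7:-→d8:-→d9:-→d10:-→d11:-→d12:H1→d13:-→d14:-→d15:-→d16:-→d17:-→d18:-→d19:-→d20:-→d21:-→d22:-→d23:-→d24:-→d25:-→d26:-→d27:-→d28:-→d29:-→d30:-→d31:-→d32:H0  best=H0
  - 64.0.0.0/4 clear@4
  add 64.0.0.0/8 -> H0 at depth 8
  add 189.240.122.80/28 -> H0 at depth 28
  ? 189.240.122.82  path d0:H0→d1:-→d2:-→d3:-→d4:-→d5:-→d6:-→d7:-→d8:-→d9:-→d10:-→d11:-→d12:H1→d13:-→d14:-→d15:-→d16:-→d17:-→d18:-→d19:-→d20:-→d21:-→d22:-→d23:-→d24:-→d25:-→d26:-→d27:-→d28:H0→d29:-→d30:-→d31:-→d32:H0  best=H0
  ? 189.240.122.80  path d0:H0→d1:-→d2:-→d3:-→d4:-→d5:-→d6:-→d7:-→d8:-→d9:-→d10:-→d11:-→d12:H1→d13:-→d14:-→d15:-→d16:-→d17:-→d18:-→d19:-→d20:-→d21:-→d22:-→d23:-→d24:-→d25:-→d26:-→d27:-→d28:H0→d29:-→d30:-  best=H0
  ? 189.240.122.81  path d0:H0→d1:-→d2:-→d3:-→d4:-→d5:-→d6:-→d7:-→d8:-→d9:-→d10:-→d11:-→d12:H1→d13:-→d14:-→d15:-→d16:-→d17:-→d18:-→d19:-→d20:-→d21:-→d22:-→d23:-→d24:-→d25:-→d26:-→d27:-→d28:H0→d29:-→d30:-  best=H0
  ? 75.24.152.199  path d0:H0→d1:-→d2:-→d3:-→d4:-  best=H0
  ? 189.242.140.10  path d0:H0→d1:-→d2:-→d3:-→d4:-→d5:-→d6:-→d7:-→d8:-→d9:-→d10:-→d11:-→d12:H1→d13:-→d14:-  best=H1
  add 0.0.0.0/0 -> H0 at depth 0
  ? 189.240.0.8  path d0:H0→d1:-→d2:-→d3:-→d4:-→d5:-→d6:-→d7:-→d8:-→d9:-→d10:-→d11:-→d12:H1→d13:-→d14:-→d15:-→d16:-→d17:-  best=H1
  ? 244.228.228.15  path d0:H0→d1:-→d2:-→d3:-→d4:-→d5:-→d6:-→d7:-→d8:-→d9:-→d10:-→d11:-→d12:-→d13:-→d14:-→d15:-→d16:-→d17:-→d18:-→d19:-→d20:-→d21:-→d22:H3  best=H3

== LOOKUPS ==
["H3","H3","H1","H0","H0","H0","H0","H0","H1","H1","H3"]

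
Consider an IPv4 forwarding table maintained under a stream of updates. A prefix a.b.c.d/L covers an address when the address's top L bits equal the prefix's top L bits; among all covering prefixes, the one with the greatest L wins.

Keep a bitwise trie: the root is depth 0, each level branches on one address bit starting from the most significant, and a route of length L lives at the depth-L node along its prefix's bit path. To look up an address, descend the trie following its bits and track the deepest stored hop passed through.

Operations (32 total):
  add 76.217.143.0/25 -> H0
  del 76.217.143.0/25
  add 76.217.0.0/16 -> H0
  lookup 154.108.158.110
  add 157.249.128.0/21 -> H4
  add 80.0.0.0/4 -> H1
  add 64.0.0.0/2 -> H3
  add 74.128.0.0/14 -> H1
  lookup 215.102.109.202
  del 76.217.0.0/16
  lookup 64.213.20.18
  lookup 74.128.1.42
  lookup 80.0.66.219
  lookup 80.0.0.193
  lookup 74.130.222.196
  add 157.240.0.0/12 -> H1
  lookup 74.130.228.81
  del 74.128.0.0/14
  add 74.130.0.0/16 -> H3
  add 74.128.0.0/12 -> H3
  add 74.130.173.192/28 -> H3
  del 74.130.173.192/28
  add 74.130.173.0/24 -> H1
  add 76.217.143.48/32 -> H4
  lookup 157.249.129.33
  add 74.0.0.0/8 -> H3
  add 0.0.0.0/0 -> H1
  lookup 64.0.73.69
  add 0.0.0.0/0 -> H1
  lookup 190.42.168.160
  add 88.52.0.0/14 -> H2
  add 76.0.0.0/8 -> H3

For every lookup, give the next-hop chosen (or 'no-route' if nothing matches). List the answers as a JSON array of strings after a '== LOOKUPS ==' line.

Process each operation:
  + 76.217.143.0/25 (H0) depth=25
  - 76.217.143.0/25 clear@25
  + 76.217.0.0/16 (H0) depth=16
  Q 154.108.158.110: descend ε ; hops seen [∅] ; pick no-route
  + 157.249.128.0/21 (H4) depth=21
  + 80.0.0.0/4 (H1) depth=4
  + 64.0.0.0/2 (H3) depth=2
  + 74.128.0.0/14 (H1) depth=14
  Q 215.102.109.202: descend 1 ; hops seen [∅] ; pick no-route
  - 76.217.0.0/16 clear@16
  Q 64.213.20.18: descend 0100 ; hops seen [H3] ; pick H3
  Q 74.128.1.42: descend 01001010100000 ; hops seen [H3,H1] ; pick H1
  Q 80.0.66.219: descend 0101 ; hops seen [H3,H1] ; pick H1
  Q 80.0.0.193: descend 0101 ; hops seen [H3,H1] ; pick H1
  Q 74.130.222.196: descend 01001010100000 ; hops seen [H3,H1] ; pick H1
  + 157.240.0.0/12 (H1) depth=12
  Q 74.130.228.81: descend 01001010100000 ; hops seen [H3,H1] ; pick H1
  - 74.128.0.0/14 clear@14
  + 74.130.0.0/16 (H3) depth=16
  + 74.128.0.0/12 (H3) depth=12
  + 74.130.173.192/28 (H3) depth=28
  - 74.130.173.192/28 clear@28
  + 74.130.173.0/24 (H1) depth=24
  + 76.217.143.48/32 (H4) depth=32
  Q 157.249.129.33: descend 100111011111100110000 ; hops seen [H1,H4] ; pick H4
  + 74.0.0.0/8 (H3) depth=8
  + 0.0.0.0/0 (H1) depth=0
  Q 64.0.73.69: descend 0100 ; hops seen [H1,H3] ; pick H3
  + 0.0.0.0/0 (H1) depth=0
  Q 190.42.168.160: descend 10 ; hops seen [H1] ; pick H1
  + 88.52.0.0/14 (H2) depth=14
  + 76.0.0.0/8 (H3) depth=8

== LOOKUPS ==
["no-route","no-route","H3","H1","H1","H1","H1","H1","H4","H3","H1"]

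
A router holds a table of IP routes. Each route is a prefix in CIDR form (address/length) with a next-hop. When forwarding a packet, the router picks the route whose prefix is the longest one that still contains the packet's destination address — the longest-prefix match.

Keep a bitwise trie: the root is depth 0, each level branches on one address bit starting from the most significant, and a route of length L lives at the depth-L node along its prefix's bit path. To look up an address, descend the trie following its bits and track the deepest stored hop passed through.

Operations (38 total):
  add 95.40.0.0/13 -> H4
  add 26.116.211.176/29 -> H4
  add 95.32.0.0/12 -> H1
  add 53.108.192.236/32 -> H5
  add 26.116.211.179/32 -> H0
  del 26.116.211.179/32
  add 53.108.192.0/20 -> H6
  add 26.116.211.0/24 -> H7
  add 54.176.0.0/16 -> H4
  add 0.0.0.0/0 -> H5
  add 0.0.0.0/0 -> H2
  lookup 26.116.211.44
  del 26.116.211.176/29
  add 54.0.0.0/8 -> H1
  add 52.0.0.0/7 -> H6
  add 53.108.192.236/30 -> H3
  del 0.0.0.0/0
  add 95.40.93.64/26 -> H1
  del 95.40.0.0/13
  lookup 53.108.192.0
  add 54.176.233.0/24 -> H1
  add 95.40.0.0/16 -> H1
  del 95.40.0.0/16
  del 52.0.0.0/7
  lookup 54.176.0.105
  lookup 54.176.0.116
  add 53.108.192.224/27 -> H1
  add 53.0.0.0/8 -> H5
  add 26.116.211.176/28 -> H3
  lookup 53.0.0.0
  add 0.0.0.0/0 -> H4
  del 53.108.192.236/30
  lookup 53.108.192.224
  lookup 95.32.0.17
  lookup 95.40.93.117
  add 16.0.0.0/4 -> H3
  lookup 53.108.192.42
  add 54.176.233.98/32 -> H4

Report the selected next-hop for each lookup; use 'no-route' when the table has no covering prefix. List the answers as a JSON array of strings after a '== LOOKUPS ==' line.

Trace:
  + 95.40.0.0/13 (H4) depth=13
  + 26.116.211.176/29 (H4) depth=29
  + 95.32.0.0/12 (H1) depth=12
  + 53.108.192.236/32 (H5) depth=32
  + 26.116.211.179/32 (H0) depth=32
  del 26.116.211.179/32 (clear depth 32)
  + 53.108.192.0/20 (H6) depth=20
  + 26.116.211.0/24 (H7) depth=24
  + 54.176.0.0/16 (H4) depth=16
  + 0.0.0.0/0 (H5) depth=0
  + 0.0.0.0/0 (H2) depth=0
  lookup 26.116.211.44: bits 000110100111010011010011 walk d0:H2→d1:-→d2:-→d3:-→d4:-→d5:-→d6:-→d7:-→d8:-→d9:-→d10:-→d11:-→d12:-→d13:-→d14:-→d15:-→d16:-→d17:-→d18:-→d19:-→d20:-→d21:-→d22:-→d23:-→d24:H7 -> H7
  del 26.116.211.176/29 (clear depth 29)
  + 54.0.0.0/8 (H1) depth=8
  + 52.0.0.0/7 (H6) depth=7
  + 53.108.192.236/30 (H3) depth=30
  del 0.0.0.0/0 (clear depth 0)
  + 95.40.93.64/26 (H1) depth=26
  del 95.40.0.0/13 (clear depth 13)
  lookup 53.108.192.0: bits 001101010110110011000000 walk d0:-→d1:-→d2:-→d3:-→d4:-→d5:-→d6:-→d7:H6→d8:-→d9:-→d10:-→d11:-→d12:-→d13:-→d14:-→d15:-→d16:-→d17:-→d18:-→d19:-→d20:H6→d21:-→d22:-→d23:-→d24:- -> H6
  + 54.176.233.0/24 (H1) depth=24
  + 95.40.0.0/16 (H1) depth=16
  del 95.40.0.0/16 (clear depth 16)
  del 52.0.0.0/7 (clear depth 7)
  lookup 54.176.0.105: bits 0011011010110000 walk d0:-→d1:-→d2:-→d3:-→d4:-→d5:-→d6:-→d7:-→d8:H1→d9:-→d10:-→d11:-→d12:-→d13:-→d14:-→d15:-→d16:H4 -> H4
  lookup 54.176.0.116: bits 0011011010110000 walk d0:-→d1:-→d2:-→d3:-→d4:-→d5:-→d6:-→d7:-→d8:H1→d9:-→d10:-→d11:-→d12:-→d13:-→d14:-→d15:-→d16:H4 -> H4
  + 53.108.192.224/27 (H1) depth=27
  + 53.0.0.0/8 (H5) depth=8
  + 26.116.211.176/28 (H3) depth=28
  lookup 53.0.0.0: bits 001101010 walk d0:-→d1:-→d2:-→d3:-→d4:-→d5:-→d6:-→d7:-→d8:H5→d9:- -> H5
  + 0.0.0.0/0 (H4) depth=0
  del 53.108.192.236/30 (clear depth 30)
  lookup 53.108.192.224: bits 0011010101101100110000001110 walk d0:H4→d1:-→d2:-→d3:-→d4:-→d5:-→d6:-→d7:-→d8:H5→d9:-→d10:-→d11:-→d12:-→d13:-→d14:-→d15:-→d16:-→d17:-→d18:-→d19:-→d20:H6→d21:-→d22:-→d23:-→d24:-→d25:-→d26:-→d27:H1→d28:- -> H1
  lookup 95.32.0.17: bits 010111110010 walk d0:H4→d1:-→d2:-→d3:-→d4:-→d5:-→d6:-→d7:-→d8:-→d9:-→d10:-→d11:-→d12:H1 -> H1
  lookup 95.40.93.117: bits 01011111001010000101110101 walk d0:H4→d1:-→d2:-→d3:-→d4:-→d5:-→d6:-→d7:-→d8:-→d9:-→d10:-→d11:-→d12:H1→d13:-→d14:-→d15:-→d16:-→d17:-→d18:-→d19:-→d20:-→d21:-→d22:-→d23:-→d24:-→d25:-→d26:H1 -> H1
  + 16.0.0.0/4 (H3) depth=4
  lookup 53.108.192.42: bits 001101010110110011000000 walk d0:H4→d1:-→d2:-→d3:-→d4:-→d5:-→d6:-→d7:-→d8:H5→d9:-→d10:-→d11:-→d12:-→d13:-→d14:-→d15:-→d16:-→d17:-→d18:-→d19:-→d20:H6→d21:-→d22:-→d23:-→d24:- -> H6
  + 54.176.233.98/32 (H4) depth=32

== LOOKUPS ==
["H7","H6","H4","H4","H5","H1","H1","H1","H6"]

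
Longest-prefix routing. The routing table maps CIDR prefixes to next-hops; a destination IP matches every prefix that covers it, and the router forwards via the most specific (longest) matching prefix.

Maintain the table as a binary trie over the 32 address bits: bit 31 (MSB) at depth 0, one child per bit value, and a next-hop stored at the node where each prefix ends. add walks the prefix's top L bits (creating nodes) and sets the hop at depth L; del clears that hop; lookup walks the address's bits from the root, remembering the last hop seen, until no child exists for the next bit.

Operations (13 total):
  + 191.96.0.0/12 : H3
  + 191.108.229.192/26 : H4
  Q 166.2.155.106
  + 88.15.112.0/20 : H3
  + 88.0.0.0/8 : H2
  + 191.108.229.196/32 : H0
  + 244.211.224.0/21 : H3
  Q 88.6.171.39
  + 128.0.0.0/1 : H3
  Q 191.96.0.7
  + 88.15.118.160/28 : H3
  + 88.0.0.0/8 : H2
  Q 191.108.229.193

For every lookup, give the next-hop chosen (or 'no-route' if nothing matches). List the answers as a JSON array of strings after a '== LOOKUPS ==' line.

Trace:
  add 191.96.0.0/12 -> H3 at depth 12
  add 191.108.229.192/26 -> H4 at depth 26
  ? 166.2.155.106  path d0:-→d1:-→d2:-→d3:-  best=no-route
  add 88.15.112.0/20 -> H3 at depth 20
  add 88.0.0.0/8 -> H2 at depth 8
  add 191.108.229.196/32 -> H0 at depth 32
  add 244.211.224.0/21 -> H3 at depth 21
  ? 88.6.171.39  path d0:-→d1:-→d2:-→d3:-→d4:-→d5:-→d6:-→d7:-→d8:H2→d9:-→d10:-→d11:-→d12:-  best=H2
  add 128.0.0.0/1 -> H3 at depth 1
  ? 191.96.0.7  path d0:-→d1:H3→d2:-→d3:-→d4:-→d5:-→d6:-→d7:-→d8:-→d9:-→d10:-→d11:-→d12:H3  best=H3
  add 88.15.118.160/28 -> H3 at depth 28
  add 88.0.0.0/8 -> H2 at depth 8
  ? 191.108.229.193  path d0:-→d1:H3→d2:-→d3:-→d4:-→d5:-→d6:-→d7:-→d8:-→d9:-→d10:-→d11:-→d12:H3→d13:-→d14:-→d15:-→d16:-→d17:-→d18:-→d19:-→d20:-→d21:-→d22:-→d23:-→d24:-→d25:-→d26:H4→d27:-→d28:-→d29:-  best=H4

== LOOKUPS ==
["no-route","H2","H3","H4"]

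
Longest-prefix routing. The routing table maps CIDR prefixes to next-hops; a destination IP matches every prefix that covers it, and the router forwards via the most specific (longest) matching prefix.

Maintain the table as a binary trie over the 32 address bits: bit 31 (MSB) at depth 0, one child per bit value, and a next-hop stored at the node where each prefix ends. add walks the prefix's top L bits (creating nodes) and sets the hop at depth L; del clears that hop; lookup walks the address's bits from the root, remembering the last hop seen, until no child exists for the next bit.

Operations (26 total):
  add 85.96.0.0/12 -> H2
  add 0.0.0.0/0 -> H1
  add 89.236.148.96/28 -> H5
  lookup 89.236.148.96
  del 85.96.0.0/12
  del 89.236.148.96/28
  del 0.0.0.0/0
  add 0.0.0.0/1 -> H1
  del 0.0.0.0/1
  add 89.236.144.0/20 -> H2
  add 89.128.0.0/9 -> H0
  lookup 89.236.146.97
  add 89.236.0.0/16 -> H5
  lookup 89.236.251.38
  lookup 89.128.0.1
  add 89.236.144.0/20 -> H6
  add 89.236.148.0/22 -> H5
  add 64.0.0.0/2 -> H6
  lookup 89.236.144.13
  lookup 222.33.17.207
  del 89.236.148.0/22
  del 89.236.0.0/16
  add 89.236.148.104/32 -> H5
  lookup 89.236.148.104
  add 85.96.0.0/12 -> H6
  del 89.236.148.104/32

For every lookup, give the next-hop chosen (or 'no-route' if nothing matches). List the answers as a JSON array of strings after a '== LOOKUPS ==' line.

Process each operation:
  add 85.96.0.0/12 -> H2 at depth 12
  add 0.0.0.0/0 -> H1 at depth 0
  add 89.236.148.96/28 -> H5 at depth 28
  lookup 89.236.148.96: bits 0101100111101100100101000110 walk d0:H1→d1:-→d2:-→d3:-→d4:-→d5:-→d6:-→d7:-→d8:-→d9:-→d10:-→d11:-→d12:-→d13:-→d14:-→d15:-→d16:-→d17:-→d18:-→d19:-→d20:-→d21:-→d22:-→d23:-→d24:-→d25:-→d26:-→d27:-→d28:H5 -> H5
  - 85.96.0.0/12 clear@12
  - 89.236.148.96/28 clear@28
  - 0.0.0.0/0 clear@0
  add 0.0.0.0/1 -> H1 at depth 1
  - 0.0.0.0/1 clear@1
  add 89.236.144.0/20 -> H2 at depth 20
  add 89.128.0.0/9 -> H0 at depth 9
  lookup 89.236.146.97: bits 010110011110110010010 walk d0:-→d1:-→d2:-→d3:-→d4:-→d5:-→d6:-→d7:-→d8:-→d9:H0→d10:-→d11:-→d12:-→d13:-→d14:-→d15:-→d16:-→d17:-→d18:-→d19:-→d20:H2→d21:- -> H2
  add 89.236.0.0/16 -> H5 at depth 16
  lookup 89.236.251.38: bits 01011001111011001 walk d0:-→d1:-→d2:-→d3:-→d4:-→d5:-→d6:-→d7:-→d8:-→d9:H0→d10:-→d11:-→d12:-→d13:-→d14:-→d15:-→d16:H5→d17:- -> H5
  lookup 89.128.0.1: bits 010110011 walk d0:-→d1:-→d2:-→d3:-→d4:-→d5:-→d6:-→d7:-→d8:-→d9:H0 -> H0
  add 89.236.144.0/20 -> H6 at depth 20
  add 89.236.148.0/22 -> H5 at depth 22
  add 64.0.0.0/2 -> H6 at depth 2
  lookup 89.236.144.13: bits 010110011110110010010 walk d0:-→d1:-→d2:H6→d3:-→d4:-→d5:-→d6:-→d7:-→d8:-→d9:H0→d10:-→d11:-→d12:-→d13:-→d14:-→d15:-→d16:H5→d17:-→d18:-→d19:-→d20:H6→d21:- -> H6
  lookup 222.33.17.207: bits ε walk d0:- -> no-route
  - 89.236.148.0/22 clear@22
  - 89.236.0.0/16 clear@16
  add 89.236.148.104/32 -> H5 at depth 32
  lookup 89.236.148.104: bits 01011001111011001001010001101000 walk d0:-→d1:-→d2:H6→d3:-→d4:-→d5:-→d6:-→d7:-→d8:-→d9:H0→d10:-→d11:-→d12:-→d13:-→d14:-→d15:-→d16:-→d17:-→d18:-→d19:-→d20:H6→d21:-→d22:-→d23:-→d24:-→d25:-→d26:-→d27:-→d28:-→d29:-→d30:-→d31:-→d32:H5 -> H5
  add 85.96.0.0/12 -> H6 at depth 12
  - 89.236.148.104/32 clear@32

== LOOKUPS ==
["H5","H2","H5","H0","H6","no-route","H5"]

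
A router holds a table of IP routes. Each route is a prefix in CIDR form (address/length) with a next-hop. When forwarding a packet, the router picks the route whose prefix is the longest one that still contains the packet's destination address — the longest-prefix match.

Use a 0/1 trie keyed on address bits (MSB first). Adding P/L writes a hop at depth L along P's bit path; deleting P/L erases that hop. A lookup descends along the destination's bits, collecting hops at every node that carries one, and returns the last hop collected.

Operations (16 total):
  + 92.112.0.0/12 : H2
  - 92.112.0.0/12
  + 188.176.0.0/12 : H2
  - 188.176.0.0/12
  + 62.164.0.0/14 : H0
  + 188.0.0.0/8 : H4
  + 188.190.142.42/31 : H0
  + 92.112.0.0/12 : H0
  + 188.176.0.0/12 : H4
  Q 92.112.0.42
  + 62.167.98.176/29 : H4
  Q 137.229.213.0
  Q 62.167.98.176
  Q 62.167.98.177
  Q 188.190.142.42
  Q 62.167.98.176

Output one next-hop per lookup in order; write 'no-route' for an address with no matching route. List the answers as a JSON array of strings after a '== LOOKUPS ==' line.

Process each operation:
  add 92.112.0.0/12 -> H2 at depth 12
  - 92.112.0.0/12 clear@12
  add 188.176.0.0/12 -> H2 at depth 12
  - 188.176.0.0/12 clear@12
  add 62.164.0.0/14 -> H0 at depth 14
  add 188.0.0.0/8 -> H4 at depth 8
  add 188.190.142.42/31 -> H0 at depth 31
  add 92.112.0.0/12 -> H0 at depth 12
  add 188.176.0.0/12 -> H4 at depth 12
  ? 92.112.0.42  path d0:-→d1:-→d2:-→d3:-→d4:-→d5:-→d6:-→d7:-→d8:-→d9:-→d10:-→d11:-→d12:H0  best=H0
  add 62.167.98.176/29 -> H4 at depth 29
  ? 137.229.213.0  path d0:-→d1:-→d2:-  best=no-route
  ? 62.167.98.176  path d0:-→d1:-→d2:-→d3:-→d4:-→d5:-→d6:-→d7:-→d8:-→d9:-→d10:-→d11:-→d12:-→d13:-→d14:H0→d15:-→d16:-→d17:-→d18:-→d19:-→d20:-→d21:-→d22:-→d23:-→d24:-→d25:-→d26:-→d27:-→d28:-→d29:H4  best=H4
  ? 62.167.98.177  path d0:-→d1:-→d2:-→d3:-→d4:-→d5:-→d6:-→d7:-→d8:-→d9:-→d10:-→d11:-→d12:-→d13:-→d14:H0→d15:-→d16:-→d17:-→d18:-→d19:-→d20:-→d21:-→d22:-→d23:-→d24:-→d25:-→d26:-→d27:-→d28:-→d29:H4  best=H4
  ? 188.190.142.42  path d0:-→d1:-→d2:-→d3:-→d4:-→d5:-→d6:-→d7:-→d8:H4→d9:-→d10:-→d11:-→d12:H4→d13:-→d14:-→d15:-→d16:-→d17:-→d18:-→d19:-→d20:-→d21:-→d22:-→d23:-→d24:-→d25:-→d26:-→d27:-→d28:-→d29:-→d30:-→d31:H0  best=H0
  ? 62.167.98.176  path d0:-→d1:-→d2:-→d3:-→d4:-→d5:-→d6:-→d7:-→d8:-→d9:-→d10:-→d11:-→d12:-→d13:-→d14:H0→d15:-→d16:-→d17:-→d18:-→d19:-→d20:-→d21:-→d22:-→d23:-→d24:-→d25:-→d26:-→d27:-→d28:-→d29:H4  best=H4

== LOOKUPS ==
["H0","no-route","H4","H4","H0","H4"]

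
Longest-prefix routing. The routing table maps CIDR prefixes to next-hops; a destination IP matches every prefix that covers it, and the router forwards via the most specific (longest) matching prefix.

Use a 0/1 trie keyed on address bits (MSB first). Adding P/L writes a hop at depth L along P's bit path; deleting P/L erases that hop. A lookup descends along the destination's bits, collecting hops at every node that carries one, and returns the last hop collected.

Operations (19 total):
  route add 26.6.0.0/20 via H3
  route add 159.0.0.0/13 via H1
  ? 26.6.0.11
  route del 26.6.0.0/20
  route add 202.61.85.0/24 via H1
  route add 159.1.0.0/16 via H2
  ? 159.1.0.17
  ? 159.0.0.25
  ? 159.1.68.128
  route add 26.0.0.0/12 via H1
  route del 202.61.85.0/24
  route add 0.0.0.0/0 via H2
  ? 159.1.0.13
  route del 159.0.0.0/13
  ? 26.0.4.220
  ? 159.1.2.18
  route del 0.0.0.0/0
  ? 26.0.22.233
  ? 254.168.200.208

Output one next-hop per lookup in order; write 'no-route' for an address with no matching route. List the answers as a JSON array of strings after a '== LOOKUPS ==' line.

Trace:
  add 26.6.0.0/20 -> H3 at depth 20
  add 159.0.0.0/13 -> H1 at depth 13
  ? 26.6.0.11  path d0:-→d1:-→d2:-→d3:-→d4:-→d5:-→d6:-→d7:-→d8:-→d9:-→d10:-→d11:-→d12:-→d13:-→d14:-→d15:-→d16:-→d17:-→d18:-→d19:-→d20:H3  best=H3
  del 26.6.0.0/20 (clear depth 20)
  add 202.61.85.0/24 -> H1 at depth 24
  add 159.1.0.0/16 -> H2 at depth 16
  ? 159.1.0.17  path d0:-→d1:-→d2:-→d3:-→d4:-→d5:-→d6:-→d7:-→d8:-→d9:-→d10:-→d11:-→d12:-→d13:H1→d14:-→d15:-→d16:H2  best=H2
  ? 159.0.0.25  path d0:-→d1:-→d2:-→d3:-→d4:-→d5:-→d6:-→d7:-→d8:-→d9:-→d10:-→d11:-→d12:-→d13:H1→d14:-→d15:-  best=H1
  ? 159.1.68.128  path d0:-→d1:-→d2:-→d3:-→d4:-→d5:-→d6:-→d7:-→d8:-→d9:-→d10:-→d11:-→d12:-→d13:H1→d14:-→d15:-→d16:H2  best=H2
  add 26.0.0.0/12 -> H1 at depth 12
  del 202.61.85.0/24 (clear depth 24)
  add 0.0.0.0/0 -> H2 at depth 0
  ? 159.1.0.13  path d0:H2→d1:-→d2:-→d3:-→d4:-→d5:-→d6:-→d7:-→d8:-→d9:-→d10:-→d11:-→d12:-→d13:H1→d14:-→d15:-→d16:H2  best=H2
  del 159.0.0.0/13 (clear depth 13)
  ? 26.0.4.220  path d0:H2→d1:-→d2:-→d3:-→d4:-→d5:-→d6:-→d7:-→d8:-→d9:-→d10:-→d11:-→d12:H1→d13:-  best=H1
  ? 159.1.2.18  path d0:H2→d1:-→d2:-→d3:-→d4:-→d5:-→d6:-→d7:-→d8:-→d9:-→d10:-→d11:-→d12:-→d13:-→d14:-→d15:-→d16:H2  best=H2
  del 0.0.0.0/0 (clear depth 0)
  ? 26.0.22.233  path d0:-→d1:-→d2:-→d3:-→d4:-→d5:-→d6:-→d7:-→d8:-→d9:-→d10:-→d11:-→d12:H1→d13:-  best=H1
  ? 254.168.200.208  path d0:-→d1:-→d2:-  best=no-route

== LOOKUPS ==
["H3","H2","H1","H2","H2","H1","H2","H1","no-route"]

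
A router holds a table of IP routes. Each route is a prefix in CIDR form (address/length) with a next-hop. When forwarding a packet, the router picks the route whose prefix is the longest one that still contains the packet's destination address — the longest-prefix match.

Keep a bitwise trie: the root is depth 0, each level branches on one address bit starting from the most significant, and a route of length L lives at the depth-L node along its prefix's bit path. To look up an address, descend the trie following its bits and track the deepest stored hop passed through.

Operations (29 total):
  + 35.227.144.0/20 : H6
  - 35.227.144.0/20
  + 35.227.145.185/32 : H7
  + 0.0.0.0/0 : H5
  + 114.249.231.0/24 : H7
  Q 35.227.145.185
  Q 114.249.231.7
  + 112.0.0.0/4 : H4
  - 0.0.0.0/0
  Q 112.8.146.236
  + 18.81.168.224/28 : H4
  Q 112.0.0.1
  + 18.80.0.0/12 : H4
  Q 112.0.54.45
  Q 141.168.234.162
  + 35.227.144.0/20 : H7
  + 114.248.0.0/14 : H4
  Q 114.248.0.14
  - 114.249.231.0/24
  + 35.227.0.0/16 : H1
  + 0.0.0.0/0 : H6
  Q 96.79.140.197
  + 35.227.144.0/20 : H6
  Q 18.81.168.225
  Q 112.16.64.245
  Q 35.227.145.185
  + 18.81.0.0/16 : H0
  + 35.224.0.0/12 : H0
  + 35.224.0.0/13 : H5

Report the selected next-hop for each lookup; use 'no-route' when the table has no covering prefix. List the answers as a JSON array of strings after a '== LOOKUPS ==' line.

Trace:
  + 35.227.144.0/20 (H6) depth=20
  del 35.227.144.0/20 (clear depth 20)
  + 35.227.145.185/32 (H7) depth=32
  + 0.0.0.0/0 (H5) depth=0
  + 114.249.231.0/24 (H7) depth=24
  ? 35.227.145.185  path d0:H5→d1:-→d2:-→d3:-→d4:-→d5:-→d6:-→d7:-→d8:-→d9:-→d10:-→d11:-→d12:-→d13:-→d14:-→d15:-→d16:-→d17:-→d18:-→d19:-→d20:-→d21:-→d22:-→d23:-→d24:-→d25:-→d26:-→d27:-→d28:-→d29:-→d30:-→d31:-→d32:H7  best=H7
  ? 114.249.231.7  path d0:H5→d1:-→d2:-→d3:-→d4:-→d5:-→d6:-→d7:-→d8:-→d9:-→d10:-→d11:-→d12:-→d13:-→d14:-→d15:-→d16:-→d17:-→d18:-→d19:-→d20:-→d21:-→d22:-→d23:-→d24:H7  best=H7
  + 112.0.0.0/4 (H4) depth=4
  del 0.0.0.0/0 (clear depth 0)
  ? 112.8.146.236  path d0:-→d1:-→d2:-→d3:-→d4:H4→d5:-→d6:-  best=H4
  + 18.81.168.224/28 (H4) depth=28
  ? 112.0.0.1  path d0:-→d1:-→d2:-→d3:-→d4:H4→d5:-→d6:-  best=H4
  + 18.80.0.0/12 (H4) depth=12
  ? 112.0.54.45  path d0:-→d1:-→d2:-→d3:-→d4:H4→d5:-→d6:-  best=H4
  ? 141.168.234.162  path d0:-  best=no-route
  + 35.227.144.0/20 (H7) depth=20
  + 114.248.0.0/14 (H4) depth=14
  ? 114.248.0.14  path d0:-→d1:-→d2:-→d3:-→d4:H4→d5:-→d6:-→d7:-→d8:-→d9:-→d10:-→d11:-→d12:-→d13:-→d14:H4→d15:-  best=H4
  del 114.249.231.0/24 (clear depth 24)
  + 35.227.0.0/16 (H1) depth=16
  + 0.0.0.0/0 (H6) depth=0
  ? 96.79.140.197  path d0:H6→d1:-→d2:-→d3:-  best=H6
  + 35.227.144.0/20 (H6) depth=20
  ? 18.81.168.225  path d0:H6→d1:-→d2:-→d3:-→d4:-→d5:-→d6:-→d7:-→d8:-→d9:-→d10:-→d11:-→d12:H4→d13:-→d14:-→d15:-→d16:-→d17:-→d18:-→d19:-→d20:-→d21:-→d22:-→d23:-→d24:-→d25:-→d26:-→d27:-→d28:H4  best=H4
  ? 112.16.64.245  path d0:H6→d1:-→d2:-→d3:-→d4:H4→d5:-→d6:-  best=H4
  ? 35.227.145.185  path d0:H6→d1:-→d2:-→d3:-→d4:-→d5:-→d6:-→d7:-→d8:-→d9:-→d10:-→d11:-→d12:-→d13:-→d14:-→d15:-→d16:H1→d17:-→d18:-→d19:-→d20:H6→d21:-→d22:-→d23:-→d24:-→d25:-→d26:-→d27:-→d28:-→d29:-→d30:-→d31:-→d32:H7  best=H7
  + 18.81.0.0/16 (H0) depth=16
  + 35.224.0.0/12 (H0) depth=12
  + 35.224.0.0/13 (H5) depth=13

== LOOKUPS ==
["H7","H7","H4","H4","H4","no-route","H4","H6","H4","H4","H7"]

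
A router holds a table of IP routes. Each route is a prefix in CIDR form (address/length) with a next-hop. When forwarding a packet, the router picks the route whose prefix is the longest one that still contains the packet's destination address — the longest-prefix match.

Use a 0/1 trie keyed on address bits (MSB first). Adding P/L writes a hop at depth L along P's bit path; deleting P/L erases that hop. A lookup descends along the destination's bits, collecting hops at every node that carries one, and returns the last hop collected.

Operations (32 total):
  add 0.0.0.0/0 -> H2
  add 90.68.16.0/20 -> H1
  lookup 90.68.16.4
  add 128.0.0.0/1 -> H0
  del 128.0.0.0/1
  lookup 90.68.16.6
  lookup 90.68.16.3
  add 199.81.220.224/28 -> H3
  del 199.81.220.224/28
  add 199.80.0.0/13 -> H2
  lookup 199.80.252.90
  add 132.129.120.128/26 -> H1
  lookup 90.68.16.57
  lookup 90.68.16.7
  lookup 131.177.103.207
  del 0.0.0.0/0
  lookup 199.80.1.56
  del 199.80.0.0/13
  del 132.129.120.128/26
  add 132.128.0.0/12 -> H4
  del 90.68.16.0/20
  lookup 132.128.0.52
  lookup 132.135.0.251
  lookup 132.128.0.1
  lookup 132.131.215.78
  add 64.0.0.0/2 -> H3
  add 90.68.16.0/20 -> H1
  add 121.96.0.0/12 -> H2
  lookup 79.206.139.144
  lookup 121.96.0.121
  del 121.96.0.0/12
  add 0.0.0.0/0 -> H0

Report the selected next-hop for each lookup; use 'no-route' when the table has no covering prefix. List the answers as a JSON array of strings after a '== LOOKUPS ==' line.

Apply in order:
  add 0.0.0.0/0 -> H2 at depth 0
  add 90.68.16.0/20 -> H1 at depth 20
  ? 90.68.16.4  path d0:H2→d1:-→d2:-→d3:-→d4:-→d5:-→d6:-→d7:-→d8:-→d9:-→d10:-→d11:-→d12:-→d13:-→d14:-→d15:-→d16:-→d17:-→d18:-→d19:-→d20:H1  best=H1
  add 128.0.0.0/1 -> H0 at depth 1
  - 128.0.0.0/1 clear@1
  ? 90.68.16.6  path d0:H2→d1:-→d2:-→d3:-→d4:-→d5:-→d6:-→d7:-→d8:-→d9:-→d10:-→d11:-→d12:-→d13:-→d14:-→d15:-→d16:-→d17:-→d18:-→d19:-→d20:H1  best=H1
  ? 90.68.16.3  path d0:H2→d1:-→d2:-→d3:-→d4:-→d5:-→d6:-→d7:-→d8:-→d9:-→d10:-→d11:-→d12:-→d13:-→d14:-→d15:-→d16:-→d17:-→d18:-→d19:-→d20:H1  best=H1
  add 199.81.220.224/28 -> H3 at depth 28
  - 199.81.220.224/28 clear@28
  add 199.80.0.0/13 -> H2 at depth 13
  ? 199.80.252.90  path d0:H2→d1:-→d2:-→d3:-→d4:-→d5:-→d6:-→d7:-→d8:-→d9:-→d10:-→d11:-→d12:-→d13:H2→d14:-→d15:-  best=H2
  add 132.129.120.128/26 -> H1 at depth 26
  ? 90.68.16.57  path d0:H2→d1:-→d2:-→d3:-→d4:-→d5:-→d6:-→d7:-→d8:-→d9:-→d10:-→d11:-→d12:-→d13:-→d14:-→d15:-→d16:-→d17:-→d18:-→d19:-→d20:H1  best=H1
  ? 90.68.16.7  path d0:H2→d1:-→d2:-→d3:-→d4:-→d5:-→d6:-→d7:-→d8:-→d9:-→d10:-→d11:-→d12:-→d13:-→d14:-→d15:-→d16:-→d17:-→d18:-→d19:-→d20:H1  best=H1
  ? 131.177.103.207  path d0:H2→d1:-→d2:-→d3:-→d4:-→d5:-  best=H2
  - 0.0.0.0/0 clear@0
  ? 199.80.1.56  path d0:-→d1:-→d2:-→d3:-→d4:-→d5:-→d6:-→d7:-→d8:-→d9:-→d10:-→d11:-→d12:-→d13:H2→d14:-→d15:-  best=H2
  - 199.80.0.0/13 clear@13
  - 132.129.120.128/26 clear@26
  add 132.128.0.0/12 -> H4 at depth 12
  - 90.68.16.0/20 clear@20
  ? 132.128.0.52  path d0:-→d1:-→d2:-→d3:-→d4:-→d5:-→d6:-→d7:-→d8:-→d9:-→d10:-→d11:-→d12:H4→d13:-→d14:-→d15:-  best=H4
  ? 132.135.0.251  path d0:-→d1:-→d2:-→d3:-→d4:-→d5:-→d6:-→d7:-→d8:-→d9:-→d10:-→d11:-→d12:H4→d13:-  best=H4
  ? 132.128.0.1  path d0:-→d1:-→d2:-→d3:-→d4:-→d5:-→d6:-→d7:-→d8:-→d9:-→d10:-→d11:-→d12:H4→d13:-→d14:-→d15:-  best=H4
  ? 132.131.215.78  path d0:-→d1:-→d2:-→d3:-→d4:-→d5:-→d6:-→d7:-→d8:-→d9:-→d10:-→d11:-→d12:H4→d13:-→d14:-  best=H4
  add 64.0.0.0/2 -> H3 at depth 2
  add 90.68.16.0/20 -> H1 at depth 20
  add 121.96.0.0/12 -> H2 at depth 12
  ? 79.206.139.144  path d0:-→d1:-→d2:H3→d3:-  best=H3
  ? 121.96.0.121  path d0:-→d1:-→d2:H3→d3:-→d4:-→d5:-→d6:-→d7:-→d8:-→d9:-→d10:-→d11:-→d12:H2  best=H2
  - 121.96.0.0/12 clear@12
  add 0.0.0.0/0 -> H0 at depth 0

== LOOKUPS ==
["H1","H1","H1","H2","H1","H1","H2","H2","H4","H4","H4","H4","H3","H2"]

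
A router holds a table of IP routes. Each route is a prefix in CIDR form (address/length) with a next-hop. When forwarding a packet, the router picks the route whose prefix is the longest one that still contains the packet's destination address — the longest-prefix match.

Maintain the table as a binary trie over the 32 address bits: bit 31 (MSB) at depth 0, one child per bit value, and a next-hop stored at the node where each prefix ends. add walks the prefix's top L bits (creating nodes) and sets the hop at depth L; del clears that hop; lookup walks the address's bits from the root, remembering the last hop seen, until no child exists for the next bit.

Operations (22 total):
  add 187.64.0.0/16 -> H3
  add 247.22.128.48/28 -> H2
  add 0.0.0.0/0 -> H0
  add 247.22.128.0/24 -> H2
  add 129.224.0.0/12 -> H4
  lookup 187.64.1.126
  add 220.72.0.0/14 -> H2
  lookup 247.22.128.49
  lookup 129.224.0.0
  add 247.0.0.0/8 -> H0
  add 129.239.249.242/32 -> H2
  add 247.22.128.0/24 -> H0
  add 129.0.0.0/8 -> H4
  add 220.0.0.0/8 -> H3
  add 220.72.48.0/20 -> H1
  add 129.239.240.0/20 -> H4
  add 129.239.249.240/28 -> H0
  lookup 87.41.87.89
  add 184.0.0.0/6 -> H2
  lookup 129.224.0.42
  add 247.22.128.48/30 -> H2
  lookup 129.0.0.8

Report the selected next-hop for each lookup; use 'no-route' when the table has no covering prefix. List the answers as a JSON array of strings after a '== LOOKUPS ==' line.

Apply in order:
  + 187.64.0.0/16 (H3) depth=16
  + 247.22.128.48/28 (H2) depth=28
  + 0.0.0.0/0 (H0) depth=0
  + 247.22.128.0/24 (H2) depth=24
  + 129.224.0.0/12 (H4) depth=12
  Q 187.64.1.126: descend 1011101101000000 ; hops seen [H0,H3] ; pick H3
  + 220.72.0.0/14 (H2) depth=14
  Q 247.22.128.49: descend 1111011100010110100000000011 ; hops seen [H0,H2,H2] ; pick H2
  Q 129.224.0.0: descend 100000011110 ; hops seen [H0,H4] ; pick H4
  + 247.0.0.0/8 (H0) depth=8
  + 129.239.249.242/32 (H2) depth=32
  + 247.22.128.0/24 (H0) depth=24
  + 129.0.0.0/8 (H4) depth=8
  + 220.0.0.0/8 (H3) depth=8
  + 220.72.48.0/20 (H1) depth=20
  + 129.239.240.0/20 (H4) depth=20
  + 129.239.249.240/28 (H0) depth=28
  Q 87.41.87.89: descend ε ; hops seen [H0] ; pick H0
  + 184.0.0.0/6 (H2) depth=6
  Q 129.224.0.42: descend 100000011110 ; hops seen [H0,H4,H4] ; pick H4
  + 247.22.128.48/30 (H2) depth=30
  Q 129.0.0.8: descend 10000001 ; hops seen [H0,H4] ; pick H4

== LOOKUPS ==
["H3","H2","H4","H0","H4","H4"]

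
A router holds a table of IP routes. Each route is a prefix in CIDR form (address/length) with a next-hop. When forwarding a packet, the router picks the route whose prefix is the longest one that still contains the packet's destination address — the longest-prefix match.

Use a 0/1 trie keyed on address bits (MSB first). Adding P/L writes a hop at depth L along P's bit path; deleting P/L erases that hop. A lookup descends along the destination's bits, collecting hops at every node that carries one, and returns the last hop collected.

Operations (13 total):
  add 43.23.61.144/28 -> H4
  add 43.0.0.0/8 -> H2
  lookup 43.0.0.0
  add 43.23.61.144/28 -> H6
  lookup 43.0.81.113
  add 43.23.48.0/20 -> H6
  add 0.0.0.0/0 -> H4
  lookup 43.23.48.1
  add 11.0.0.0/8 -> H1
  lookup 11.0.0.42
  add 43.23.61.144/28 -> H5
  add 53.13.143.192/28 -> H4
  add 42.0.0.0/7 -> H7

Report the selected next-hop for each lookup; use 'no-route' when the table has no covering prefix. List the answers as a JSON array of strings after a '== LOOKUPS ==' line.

Apply in order:
  add 43.23.61.144/28 -> H4 at depth 28
  add 43.0.0.0/8 -> H2 at depth 8
  Q 43.0.0.0: descend 00101011000 ; hops seen [H2] ; pick H2
  add 43.23.61.144/28 -> H6 at depth 28
  Q 43.0.81.113: descend 00101011000 ; hops seen [H2] ; pick H2
  add 43.23.48.0/20 -> H6 at depth 20
  add 0.0.0.0/0 -> H4 at depth 0
  Q 43.23.48.1: descend 00101011000101110011 ; hops seen [H4,H2,H6] ; pick H6
  add 11.0.0.0/8 -> H1 at depth 8
  Q 11.0.0.42: descend 00001011 ; hops seen [H4,H1] ; pick H1
  add 43.23.61.144/28 -> H5 at depth 28
  add 53.13.143.192/28 -> H4 at depth 28
  add 42.0.0.0/7 -> H7 at depth 7

== LOOKUPS ==
["H2","H2","H6","H1"]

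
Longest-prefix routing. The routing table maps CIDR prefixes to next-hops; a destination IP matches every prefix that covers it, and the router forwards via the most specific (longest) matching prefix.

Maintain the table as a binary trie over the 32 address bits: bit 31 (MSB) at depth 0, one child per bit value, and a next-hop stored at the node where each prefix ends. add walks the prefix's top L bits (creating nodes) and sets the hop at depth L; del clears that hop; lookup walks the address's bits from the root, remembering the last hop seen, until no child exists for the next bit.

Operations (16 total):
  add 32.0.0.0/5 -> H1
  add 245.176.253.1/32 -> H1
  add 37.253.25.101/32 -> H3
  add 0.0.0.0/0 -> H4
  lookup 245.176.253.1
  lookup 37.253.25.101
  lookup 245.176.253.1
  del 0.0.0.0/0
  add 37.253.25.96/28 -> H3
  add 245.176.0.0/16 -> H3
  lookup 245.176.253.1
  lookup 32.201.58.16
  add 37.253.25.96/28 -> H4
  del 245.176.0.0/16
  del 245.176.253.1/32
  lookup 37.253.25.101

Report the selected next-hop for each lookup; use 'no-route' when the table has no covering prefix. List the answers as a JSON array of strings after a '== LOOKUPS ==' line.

Process each operation:
  + 32.0.0.0/5 (H1) depth=5
  + 245.176.253.1/32 (H1) depth=32
  + 37.253.25.101/32 (H3) depth=32
  + 0.0.0.0/0 (H4) depth=0
  lookup 245.176.253.1: bits 11110101101100001111110100000001 walk d0:H4→d1:-→d2:-→d3:-→d4:-→d5:-→d6:-→d7:-→d8:-→d9:-→d10:-→d11:-→d12:-→d13:-→d14:-→d15:-→d16:-→d17:-→d18:-→d19:-→d20:-→d21:-→d22:-→d23:-→d24:-→d25:-→d26:-→d27:-→d28:-→d29:-→d30:-→d31:-→d32:H1 -> H1
  lookup 37.253.25.101: bits 00100101111111010001100101100101 walk d0:H4→d1:-→d2:-→d3:-→d4:-→d5:H1→d6:-→d7:-→d8:-→d9:-→d10:-→d11:-→d12:-→d13:-→d14:-→d15:-→d16:-→d17:-→d18:-→d19:-→d20:-→d21:-→d22:-→d23:-→d24:-→d25:-→d26:-→d27:-→d28:-→d29:-→d30:-→d31:-→d32:H3 -> H3
  lookup 245.176.253.1: bits 11110101101100001111110100000001 walk d0:H4→d1:-→d2:-→d3:-→d4:-→d5:-→d6:-→d7:-→d8:-→d9:-→d10:-→d11:-→d12:-→d13:-→d14:-→d15:-→d16:-→d17:-→d18:-→d19:-→d20:-→d21:-→d22:-→d23:-→d24:-→d25:-→d26:-→d27:-→d28:-→d29:-→d30:-→d31:-→d32:H1 -> H1
  - 0.0.0.0/0 clear@0
  + 37.253.25.96/28 (H3) depth=28
  + 245.176.0.0/16 (H3) depth=16
  lookup 245.176.253.1: bits 11110101101100001111110100000001 walk d0:-→d1:-→d2:-→d3:-→d4:-→d5:-→d6:-→d7:-→d8:-→d9:-→d10:-→d11:-→d12:-→d13:-→d14:-→d15:-→d16:H3→d17:-→d18:-→d19:-→d20:-→d21:-→d22:-→d23:-→d24:-→d25:-→d26:-→d27:-→d28:-→d29:-→d30:-→d31:-→d32:H1 -> H1
  lookup 32.201.58.16: bits 00100 walk d0:-→d1:-→d2:-→d3:-→d4:-→d5:H1 -> H1
  + 37.253.25.96/28 (H4) depth=28
  - 245.176.0.0/16 clear@16
  - 245.176.253.1/32 clear@32
  lookup 37.253.25.101: bits 00100101111111010001100101100101 walk d0:-→d1:-→d2:-→d3:-→d4:-→d5:H1→d6:-→d7:-→d8:-→d9:-→d10:-→d11:-→d12:-→d13:-→d14:-→d15:-→d16:-→d17:-→d18:-→d19:-→d20:-→d21:-→d22:-→d23:-→d24:-→d25:-→d26:-→d27:-→d28:H4→d29:-→d30:-→d31:-→d32:H3 -> H3

== LOOKUPS ==
["H1","H3","H1","H1","H1","H3"]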